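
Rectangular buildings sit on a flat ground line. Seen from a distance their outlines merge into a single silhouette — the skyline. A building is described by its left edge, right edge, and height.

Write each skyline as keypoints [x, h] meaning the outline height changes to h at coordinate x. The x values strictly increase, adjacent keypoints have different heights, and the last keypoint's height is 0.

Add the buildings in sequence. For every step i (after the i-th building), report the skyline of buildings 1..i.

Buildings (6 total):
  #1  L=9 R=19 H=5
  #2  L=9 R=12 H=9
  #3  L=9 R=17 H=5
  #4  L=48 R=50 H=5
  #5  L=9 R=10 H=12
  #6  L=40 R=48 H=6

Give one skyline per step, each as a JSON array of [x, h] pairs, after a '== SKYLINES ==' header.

== SKYLINES ==
[[9,5],[19,0]]
[[9,9],[12,5],[19,0]]
[[9,9],[12,5],[19,0]]
[[9,9],[12,5],[19,0],[48,5],[50,0]]
[[9,12],[10,9],[12,5],[19,0],[48,5],[50,0]]
[[9,12],[10,9],[12,5],[19,0],[40,6],[48,5],[50,0]]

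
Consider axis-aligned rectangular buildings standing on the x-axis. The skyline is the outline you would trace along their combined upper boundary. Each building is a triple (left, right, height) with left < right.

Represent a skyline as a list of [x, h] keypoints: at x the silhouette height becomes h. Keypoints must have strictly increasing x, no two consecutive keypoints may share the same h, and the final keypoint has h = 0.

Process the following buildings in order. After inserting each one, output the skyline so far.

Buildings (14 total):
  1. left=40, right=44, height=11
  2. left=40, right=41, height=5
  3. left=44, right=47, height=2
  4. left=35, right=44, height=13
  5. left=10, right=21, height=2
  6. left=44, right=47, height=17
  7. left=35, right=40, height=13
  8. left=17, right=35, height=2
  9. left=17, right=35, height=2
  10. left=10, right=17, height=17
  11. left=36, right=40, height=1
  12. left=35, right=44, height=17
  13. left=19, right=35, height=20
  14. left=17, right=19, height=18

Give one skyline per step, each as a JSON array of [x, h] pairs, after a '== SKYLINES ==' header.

== SKYLINES ==
[[40,11],[44,0]]
[[40,11],[44,0]]
[[40,11],[44,2],[47,0]]
[[35,13],[44,2],[47,0]]
[[10,2],[21,0],[35,13],[44,2],[47,0]]
[[10,2],[21,0],[35,13],[44,17],[47,0]]
[[10,2],[21,0],[35,13],[44,17],[47,0]]
[[10,2],[35,13],[44,17],[47,0]]
[[10,2],[35,13],[44,17],[47,0]]
[[10,17],[17,2],[35,13],[44,17],[47,0]]
[[10,17],[17,2],[35,13],[44,17],[47,0]]
[[10,17],[17,2],[35,17],[47,0]]
[[10,17],[17,2],[19,20],[35,17],[47,0]]
[[10,17],[17,18],[19,20],[35,17],[47,0]]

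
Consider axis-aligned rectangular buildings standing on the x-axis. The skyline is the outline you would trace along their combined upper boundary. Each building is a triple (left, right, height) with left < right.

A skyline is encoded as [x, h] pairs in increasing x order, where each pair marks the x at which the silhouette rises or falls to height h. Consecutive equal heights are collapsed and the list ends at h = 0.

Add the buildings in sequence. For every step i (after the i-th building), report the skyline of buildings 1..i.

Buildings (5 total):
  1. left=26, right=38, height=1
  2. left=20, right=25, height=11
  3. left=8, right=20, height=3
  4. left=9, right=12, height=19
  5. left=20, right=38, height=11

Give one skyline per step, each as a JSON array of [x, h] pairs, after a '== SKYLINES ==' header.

== SKYLINES ==
[[26,1],[38,0]]
[[20,11],[25,0],[26,1],[38,0]]
[[8,3],[20,11],[25,0],[26,1],[38,0]]
[[8,3],[9,19],[12,3],[20,11],[25,0],[26,1],[38,0]]
[[8,3],[9,19],[12,3],[20,11],[38,0]]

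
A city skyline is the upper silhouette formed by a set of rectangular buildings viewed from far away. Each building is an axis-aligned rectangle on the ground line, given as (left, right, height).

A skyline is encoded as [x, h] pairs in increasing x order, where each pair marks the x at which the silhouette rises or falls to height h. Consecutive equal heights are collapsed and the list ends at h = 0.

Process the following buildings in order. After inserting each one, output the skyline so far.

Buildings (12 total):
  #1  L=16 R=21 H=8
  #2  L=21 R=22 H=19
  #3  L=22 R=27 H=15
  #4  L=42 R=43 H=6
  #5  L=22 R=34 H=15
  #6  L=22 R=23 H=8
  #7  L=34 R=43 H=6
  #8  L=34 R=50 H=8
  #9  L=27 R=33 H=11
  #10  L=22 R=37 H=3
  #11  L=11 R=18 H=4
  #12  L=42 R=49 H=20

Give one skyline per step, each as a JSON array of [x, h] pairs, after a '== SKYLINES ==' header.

== SKYLINES ==
[[16,8],[21,0]]
[[16,8],[21,19],[22,0]]
[[16,8],[21,19],[22,15],[27,0]]
[[16,8],[21,19],[22,15],[27,0],[42,6],[43,0]]
[[16,8],[21,19],[22,15],[34,0],[42,6],[43,0]]
[[16,8],[21,19],[22,15],[34,0],[42,6],[43,0]]
[[16,8],[21,19],[22,15],[34,6],[43,0]]
[[16,8],[21,19],[22,15],[34,8],[50,0]]
[[16,8],[21,19],[22,15],[34,8],[50,0]]
[[16,8],[21,19],[22,15],[34,8],[50,0]]
[[11,4],[16,8],[21,19],[22,15],[34,8],[50,0]]
[[11,4],[16,8],[21,19],[22,15],[34,8],[42,20],[49,8],[50,0]]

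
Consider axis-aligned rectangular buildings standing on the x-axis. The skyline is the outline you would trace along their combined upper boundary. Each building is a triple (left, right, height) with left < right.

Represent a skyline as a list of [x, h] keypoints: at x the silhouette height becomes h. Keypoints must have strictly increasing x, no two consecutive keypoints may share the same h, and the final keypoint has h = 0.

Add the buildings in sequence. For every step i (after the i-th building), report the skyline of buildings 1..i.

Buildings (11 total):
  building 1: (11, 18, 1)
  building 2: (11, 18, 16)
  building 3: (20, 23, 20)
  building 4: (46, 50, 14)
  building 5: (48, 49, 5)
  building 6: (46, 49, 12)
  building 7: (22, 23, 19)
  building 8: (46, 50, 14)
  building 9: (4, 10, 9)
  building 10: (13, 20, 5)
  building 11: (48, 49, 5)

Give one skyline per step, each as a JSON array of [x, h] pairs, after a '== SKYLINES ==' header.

== SKYLINES ==
[[11,1],[18,0]]
[[11,16],[18,0]]
[[11,16],[18,0],[20,20],[23,0]]
[[11,16],[18,0],[20,20],[23,0],[46,14],[50,0]]
[[11,16],[18,0],[20,20],[23,0],[46,14],[50,0]]
[[11,16],[18,0],[20,20],[23,0],[46,14],[50,0]]
[[11,16],[18,0],[20,20],[23,0],[46,14],[50,0]]
[[11,16],[18,0],[20,20],[23,0],[46,14],[50,0]]
[[4,9],[10,0],[11,16],[18,0],[20,20],[23,0],[46,14],[50,0]]
[[4,9],[10,0],[11,16],[18,5],[20,20],[23,0],[46,14],[50,0]]
[[4,9],[10,0],[11,16],[18,5],[20,20],[23,0],[46,14],[50,0]]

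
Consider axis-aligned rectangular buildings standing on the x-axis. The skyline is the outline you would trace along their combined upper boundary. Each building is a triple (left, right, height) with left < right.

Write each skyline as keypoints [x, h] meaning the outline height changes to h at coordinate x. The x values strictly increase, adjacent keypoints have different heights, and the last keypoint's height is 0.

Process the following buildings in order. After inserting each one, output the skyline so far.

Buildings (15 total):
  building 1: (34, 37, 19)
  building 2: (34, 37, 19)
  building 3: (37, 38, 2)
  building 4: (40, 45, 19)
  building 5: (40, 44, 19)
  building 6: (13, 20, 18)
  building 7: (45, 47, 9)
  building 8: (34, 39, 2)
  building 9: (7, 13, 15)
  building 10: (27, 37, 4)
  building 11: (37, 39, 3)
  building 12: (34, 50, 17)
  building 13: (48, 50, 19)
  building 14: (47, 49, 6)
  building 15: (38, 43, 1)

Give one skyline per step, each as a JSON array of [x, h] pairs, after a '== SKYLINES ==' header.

== SKYLINES ==
[[34,19],[37,0]]
[[34,19],[37,0]]
[[34,19],[37,2],[38,0]]
[[34,19],[37,2],[38,0],[40,19],[45,0]]
[[34,19],[37,2],[38,0],[40,19],[45,0]]
[[13,18],[20,0],[34,19],[37,2],[38,0],[40,19],[45,0]]
[[13,18],[20,0],[34,19],[37,2],[38,0],[40,19],[45,9],[47,0]]
[[13,18],[20,0],[34,19],[37,2],[39,0],[40,19],[45,9],[47,0]]
[[7,15],[13,18],[20,0],[34,19],[37,2],[39,0],[40,19],[45,9],[47,0]]
[[7,15],[13,18],[20,0],[27,4],[34,19],[37,2],[39,0],[40,19],[45,9],[47,0]]
[[7,15],[13,18],[20,0],[27,4],[34,19],[37,3],[39,0],[40,19],[45,9],[47,0]]
[[7,15],[13,18],[20,0],[27,4],[34,19],[37,17],[40,19],[45,17],[50,0]]
[[7,15],[13,18],[20,0],[27,4],[34,19],[37,17],[40,19],[45,17],[48,19],[50,0]]
[[7,15],[13,18],[20,0],[27,4],[34,19],[37,17],[40,19],[45,17],[48,19],[50,0]]
[[7,15],[13,18],[20,0],[27,4],[34,19],[37,17],[40,19],[45,17],[48,19],[50,0]]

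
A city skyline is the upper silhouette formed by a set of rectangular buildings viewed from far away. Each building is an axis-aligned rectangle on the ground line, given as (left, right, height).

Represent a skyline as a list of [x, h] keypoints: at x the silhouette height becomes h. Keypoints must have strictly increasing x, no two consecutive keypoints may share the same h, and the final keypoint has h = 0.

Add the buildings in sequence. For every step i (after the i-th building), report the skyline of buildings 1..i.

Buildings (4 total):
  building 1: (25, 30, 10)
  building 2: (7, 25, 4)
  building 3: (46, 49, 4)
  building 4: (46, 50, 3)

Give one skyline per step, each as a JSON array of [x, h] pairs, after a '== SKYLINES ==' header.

== SKYLINES ==
[[25,10],[30,0]]
[[7,4],[25,10],[30,0]]
[[7,4],[25,10],[30,0],[46,4],[49,0]]
[[7,4],[25,10],[30,0],[46,4],[49,3],[50,0]]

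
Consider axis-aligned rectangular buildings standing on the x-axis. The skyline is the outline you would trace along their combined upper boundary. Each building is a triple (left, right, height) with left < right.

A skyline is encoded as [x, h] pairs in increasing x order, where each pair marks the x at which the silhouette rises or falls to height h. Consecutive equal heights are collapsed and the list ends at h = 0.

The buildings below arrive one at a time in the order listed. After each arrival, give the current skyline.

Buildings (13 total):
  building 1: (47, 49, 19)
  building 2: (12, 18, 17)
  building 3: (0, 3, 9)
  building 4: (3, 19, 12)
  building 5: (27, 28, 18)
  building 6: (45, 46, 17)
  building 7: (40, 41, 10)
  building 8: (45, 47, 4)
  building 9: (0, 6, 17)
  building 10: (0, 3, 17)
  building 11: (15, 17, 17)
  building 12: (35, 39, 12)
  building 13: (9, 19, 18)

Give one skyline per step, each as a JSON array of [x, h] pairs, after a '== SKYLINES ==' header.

== SKYLINES ==
[[47,19],[49,0]]
[[12,17],[18,0],[47,19],[49,0]]
[[0,9],[3,0],[12,17],[18,0],[47,19],[49,0]]
[[0,9],[3,12],[12,17],[18,12],[19,0],[47,19],[49,0]]
[[0,9],[3,12],[12,17],[18,12],[19,0],[27,18],[28,0],[47,19],[49,0]]
[[0,9],[3,12],[12,17],[18,12],[19,0],[27,18],[28,0],[45,17],[46,0],[47,19],[49,0]]
[[0,9],[3,12],[12,17],[18,12],[19,0],[27,18],[28,0],[40,10],[41,0],[45,17],[46,0],[47,19],[49,0]]
[[0,9],[3,12],[12,17],[18,12],[19,0],[27,18],[28,0],[40,10],[41,0],[45,17],[46,4],[47,19],[49,0]]
[[0,17],[6,12],[12,17],[18,12],[19,0],[27,18],[28,0],[40,10],[41,0],[45,17],[46,4],[47,19],[49,0]]
[[0,17],[6,12],[12,17],[18,12],[19,0],[27,18],[28,0],[40,10],[41,0],[45,17],[46,4],[47,19],[49,0]]
[[0,17],[6,12],[12,17],[18,12],[19,0],[27,18],[28,0],[40,10],[41,0],[45,17],[46,4],[47,19],[49,0]]
[[0,17],[6,12],[12,17],[18,12],[19,0],[27,18],[28,0],[35,12],[39,0],[40,10],[41,0],[45,17],[46,4],[47,19],[49,0]]
[[0,17],[6,12],[9,18],[19,0],[27,18],[28,0],[35,12],[39,0],[40,10],[41,0],[45,17],[46,4],[47,19],[49,0]]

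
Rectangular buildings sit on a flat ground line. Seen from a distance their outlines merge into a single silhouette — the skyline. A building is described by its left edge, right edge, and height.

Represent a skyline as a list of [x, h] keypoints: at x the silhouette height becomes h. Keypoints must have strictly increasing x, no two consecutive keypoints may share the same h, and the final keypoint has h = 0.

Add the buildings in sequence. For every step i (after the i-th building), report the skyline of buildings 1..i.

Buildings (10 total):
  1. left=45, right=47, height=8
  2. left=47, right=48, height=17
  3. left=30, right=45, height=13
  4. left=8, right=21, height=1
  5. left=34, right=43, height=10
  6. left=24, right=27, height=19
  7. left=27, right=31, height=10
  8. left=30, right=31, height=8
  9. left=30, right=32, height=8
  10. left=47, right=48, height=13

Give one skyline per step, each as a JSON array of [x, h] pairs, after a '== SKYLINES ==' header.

== SKYLINES ==
[[45,8],[47,0]]
[[45,8],[47,17],[48,0]]
[[30,13],[45,8],[47,17],[48,0]]
[[8,1],[21,0],[30,13],[45,8],[47,17],[48,0]]
[[8,1],[21,0],[30,13],[45,8],[47,17],[48,0]]
[[8,1],[21,0],[24,19],[27,0],[30,13],[45,8],[47,17],[48,0]]
[[8,1],[21,0],[24,19],[27,10],[30,13],[45,8],[47,17],[48,0]]
[[8,1],[21,0],[24,19],[27,10],[30,13],[45,8],[47,17],[48,0]]
[[8,1],[21,0],[24,19],[27,10],[30,13],[45,8],[47,17],[48,0]]
[[8,1],[21,0],[24,19],[27,10],[30,13],[45,8],[47,17],[48,0]]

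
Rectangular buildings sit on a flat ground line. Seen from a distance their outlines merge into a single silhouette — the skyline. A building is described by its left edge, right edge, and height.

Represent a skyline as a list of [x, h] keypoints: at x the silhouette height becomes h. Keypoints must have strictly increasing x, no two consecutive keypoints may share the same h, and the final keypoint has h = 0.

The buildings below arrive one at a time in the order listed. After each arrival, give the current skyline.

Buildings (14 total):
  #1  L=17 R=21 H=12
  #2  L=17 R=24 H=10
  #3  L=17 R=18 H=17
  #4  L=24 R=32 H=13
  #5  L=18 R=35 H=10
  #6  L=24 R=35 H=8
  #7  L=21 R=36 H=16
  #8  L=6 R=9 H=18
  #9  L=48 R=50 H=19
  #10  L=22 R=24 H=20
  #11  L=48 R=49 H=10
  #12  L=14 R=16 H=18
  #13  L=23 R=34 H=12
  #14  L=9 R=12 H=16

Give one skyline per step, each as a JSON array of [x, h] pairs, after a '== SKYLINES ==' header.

== SKYLINES ==
[[17,12],[21,0]]
[[17,12],[21,10],[24,0]]
[[17,17],[18,12],[21,10],[24,0]]
[[17,17],[18,12],[21,10],[24,13],[32,0]]
[[17,17],[18,12],[21,10],[24,13],[32,10],[35,0]]
[[17,17],[18,12],[21,10],[24,13],[32,10],[35,0]]
[[17,17],[18,12],[21,16],[36,0]]
[[6,18],[9,0],[17,17],[18,12],[21,16],[36,0]]
[[6,18],[9,0],[17,17],[18,12],[21,16],[36,0],[48,19],[50,0]]
[[6,18],[9,0],[17,17],[18,12],[21,16],[22,20],[24,16],[36,0],[48,19],[50,0]]
[[6,18],[9,0],[17,17],[18,12],[21,16],[22,20],[24,16],[36,0],[48,19],[50,0]]
[[6,18],[9,0],[14,18],[16,0],[17,17],[18,12],[21,16],[22,20],[24,16],[36,0],[48,19],[50,0]]
[[6,18],[9,0],[14,18],[16,0],[17,17],[18,12],[21,16],[22,20],[24,16],[36,0],[48,19],[50,0]]
[[6,18],[9,16],[12,0],[14,18],[16,0],[17,17],[18,12],[21,16],[22,20],[24,16],[36,0],[48,19],[50,0]]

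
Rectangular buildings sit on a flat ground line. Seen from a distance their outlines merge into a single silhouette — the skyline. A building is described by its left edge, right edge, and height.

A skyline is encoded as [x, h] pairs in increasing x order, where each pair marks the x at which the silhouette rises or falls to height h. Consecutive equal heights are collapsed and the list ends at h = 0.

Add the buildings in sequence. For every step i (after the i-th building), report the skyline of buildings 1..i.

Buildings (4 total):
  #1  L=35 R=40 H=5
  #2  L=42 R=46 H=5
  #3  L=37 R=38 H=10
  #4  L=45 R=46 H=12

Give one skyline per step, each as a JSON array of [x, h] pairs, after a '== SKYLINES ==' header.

== SKYLINES ==
[[35,5],[40,0]]
[[35,5],[40,0],[42,5],[46,0]]
[[35,5],[37,10],[38,5],[40,0],[42,5],[46,0]]
[[35,5],[37,10],[38,5],[40,0],[42,5],[45,12],[46,0]]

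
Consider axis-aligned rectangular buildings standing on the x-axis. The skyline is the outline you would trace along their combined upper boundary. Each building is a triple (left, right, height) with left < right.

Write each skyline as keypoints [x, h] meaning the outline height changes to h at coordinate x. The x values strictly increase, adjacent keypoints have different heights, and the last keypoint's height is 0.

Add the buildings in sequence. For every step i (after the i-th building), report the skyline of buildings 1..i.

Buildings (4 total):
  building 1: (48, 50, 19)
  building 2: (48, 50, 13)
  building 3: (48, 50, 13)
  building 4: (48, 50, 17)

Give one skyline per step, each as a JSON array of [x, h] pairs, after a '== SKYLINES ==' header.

== SKYLINES ==
[[48,19],[50,0]]
[[48,19],[50,0]]
[[48,19],[50,0]]
[[48,19],[50,0]]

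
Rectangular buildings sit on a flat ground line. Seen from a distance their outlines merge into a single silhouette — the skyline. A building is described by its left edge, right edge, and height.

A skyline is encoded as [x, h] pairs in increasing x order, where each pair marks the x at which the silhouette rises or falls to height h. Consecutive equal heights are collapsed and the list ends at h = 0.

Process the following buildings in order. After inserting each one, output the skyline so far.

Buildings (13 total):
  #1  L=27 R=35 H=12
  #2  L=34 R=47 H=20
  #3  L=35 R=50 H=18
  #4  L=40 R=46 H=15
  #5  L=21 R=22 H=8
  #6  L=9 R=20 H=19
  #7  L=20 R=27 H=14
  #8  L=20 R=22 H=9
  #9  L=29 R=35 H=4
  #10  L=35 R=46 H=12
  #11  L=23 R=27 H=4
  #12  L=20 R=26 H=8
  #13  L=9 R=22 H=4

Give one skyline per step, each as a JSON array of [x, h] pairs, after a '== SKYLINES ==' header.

== SKYLINES ==
[[27,12],[35,0]]
[[27,12],[34,20],[47,0]]
[[27,12],[34,20],[47,18],[50,0]]
[[27,12],[34,20],[47,18],[50,0]]
[[21,8],[22,0],[27,12],[34,20],[47,18],[50,0]]
[[9,19],[20,0],[21,8],[22,0],[27,12],[34,20],[47,18],[50,0]]
[[9,19],[20,14],[27,12],[34,20],[47,18],[50,0]]
[[9,19],[20,14],[27,12],[34,20],[47,18],[50,0]]
[[9,19],[20,14],[27,12],[34,20],[47,18],[50,0]]
[[9,19],[20,14],[27,12],[34,20],[47,18],[50,0]]
[[9,19],[20,14],[27,12],[34,20],[47,18],[50,0]]
[[9,19],[20,14],[27,12],[34,20],[47,18],[50,0]]
[[9,19],[20,14],[27,12],[34,20],[47,18],[50,0]]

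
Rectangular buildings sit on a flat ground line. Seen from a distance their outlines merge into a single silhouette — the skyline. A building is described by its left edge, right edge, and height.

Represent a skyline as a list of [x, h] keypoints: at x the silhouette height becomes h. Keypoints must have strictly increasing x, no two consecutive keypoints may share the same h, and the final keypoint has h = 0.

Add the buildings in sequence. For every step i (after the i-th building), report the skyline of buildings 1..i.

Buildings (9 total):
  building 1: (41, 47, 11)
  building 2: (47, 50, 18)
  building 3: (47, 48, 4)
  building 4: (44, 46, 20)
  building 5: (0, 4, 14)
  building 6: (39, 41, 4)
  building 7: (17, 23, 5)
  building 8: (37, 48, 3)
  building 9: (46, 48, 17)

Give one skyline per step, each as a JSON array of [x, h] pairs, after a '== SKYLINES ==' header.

== SKYLINES ==
[[41,11],[47,0]]
[[41,11],[47,18],[50,0]]
[[41,11],[47,18],[50,0]]
[[41,11],[44,20],[46,11],[47,18],[50,0]]
[[0,14],[4,0],[41,11],[44,20],[46,11],[47,18],[50,0]]
[[0,14],[4,0],[39,4],[41,11],[44,20],[46,11],[47,18],[50,0]]
[[0,14],[4,0],[17,5],[23,0],[39,4],[41,11],[44,20],[46,11],[47,18],[50,0]]
[[0,14],[4,0],[17,5],[23,0],[37,3],[39,4],[41,11],[44,20],[46,11],[47,18],[50,0]]
[[0,14],[4,0],[17,5],[23,0],[37,3],[39,4],[41,11],[44,20],[46,17],[47,18],[50,0]]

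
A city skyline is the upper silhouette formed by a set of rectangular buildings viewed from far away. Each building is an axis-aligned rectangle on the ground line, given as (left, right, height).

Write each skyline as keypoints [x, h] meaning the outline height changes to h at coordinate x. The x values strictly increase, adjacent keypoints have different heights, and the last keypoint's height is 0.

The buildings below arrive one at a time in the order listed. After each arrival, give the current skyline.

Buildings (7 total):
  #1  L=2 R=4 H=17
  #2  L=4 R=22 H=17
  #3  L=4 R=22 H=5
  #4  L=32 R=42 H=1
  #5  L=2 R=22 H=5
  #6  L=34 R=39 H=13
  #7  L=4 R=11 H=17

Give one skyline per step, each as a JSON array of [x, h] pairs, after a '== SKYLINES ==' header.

== SKYLINES ==
[[2,17],[4,0]]
[[2,17],[22,0]]
[[2,17],[22,0]]
[[2,17],[22,0],[32,1],[42,0]]
[[2,17],[22,0],[32,1],[42,0]]
[[2,17],[22,0],[32,1],[34,13],[39,1],[42,0]]
[[2,17],[22,0],[32,1],[34,13],[39,1],[42,0]]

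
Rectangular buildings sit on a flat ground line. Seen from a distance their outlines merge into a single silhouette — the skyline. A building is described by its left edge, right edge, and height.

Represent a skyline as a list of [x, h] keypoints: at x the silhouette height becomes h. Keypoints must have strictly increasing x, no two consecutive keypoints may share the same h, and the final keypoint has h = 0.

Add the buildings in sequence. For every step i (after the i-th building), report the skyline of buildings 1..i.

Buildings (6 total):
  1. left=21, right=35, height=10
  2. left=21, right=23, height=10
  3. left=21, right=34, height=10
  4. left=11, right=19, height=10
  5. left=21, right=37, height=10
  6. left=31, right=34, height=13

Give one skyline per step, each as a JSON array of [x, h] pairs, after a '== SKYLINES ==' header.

== SKYLINES ==
[[21,10],[35,0]]
[[21,10],[35,0]]
[[21,10],[35,0]]
[[11,10],[19,0],[21,10],[35,0]]
[[11,10],[19,0],[21,10],[37,0]]
[[11,10],[19,0],[21,10],[31,13],[34,10],[37,0]]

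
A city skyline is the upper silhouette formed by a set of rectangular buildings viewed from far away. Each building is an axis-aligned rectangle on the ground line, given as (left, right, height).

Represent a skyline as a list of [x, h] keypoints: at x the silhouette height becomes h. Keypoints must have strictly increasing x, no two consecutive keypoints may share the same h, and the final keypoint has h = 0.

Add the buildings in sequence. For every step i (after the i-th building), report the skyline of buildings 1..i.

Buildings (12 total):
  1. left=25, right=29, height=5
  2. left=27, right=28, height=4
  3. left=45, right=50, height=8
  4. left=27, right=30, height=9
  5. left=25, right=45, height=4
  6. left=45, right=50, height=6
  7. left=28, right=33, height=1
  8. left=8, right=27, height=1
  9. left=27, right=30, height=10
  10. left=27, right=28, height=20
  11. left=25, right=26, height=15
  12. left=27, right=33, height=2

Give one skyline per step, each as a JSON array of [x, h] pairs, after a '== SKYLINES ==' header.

== SKYLINES ==
[[25,5],[29,0]]
[[25,5],[29,0]]
[[25,5],[29,0],[45,8],[50,0]]
[[25,5],[27,9],[30,0],[45,8],[50,0]]
[[25,5],[27,9],[30,4],[45,8],[50,0]]
[[25,5],[27,9],[30,4],[45,8],[50,0]]
[[25,5],[27,9],[30,4],[45,8],[50,0]]
[[8,1],[25,5],[27,9],[30,4],[45,8],[50,0]]
[[8,1],[25,5],[27,10],[30,4],[45,8],[50,0]]
[[8,1],[25,5],[27,20],[28,10],[30,4],[45,8],[50,0]]
[[8,1],[25,15],[26,5],[27,20],[28,10],[30,4],[45,8],[50,0]]
[[8,1],[25,15],[26,5],[27,20],[28,10],[30,4],[45,8],[50,0]]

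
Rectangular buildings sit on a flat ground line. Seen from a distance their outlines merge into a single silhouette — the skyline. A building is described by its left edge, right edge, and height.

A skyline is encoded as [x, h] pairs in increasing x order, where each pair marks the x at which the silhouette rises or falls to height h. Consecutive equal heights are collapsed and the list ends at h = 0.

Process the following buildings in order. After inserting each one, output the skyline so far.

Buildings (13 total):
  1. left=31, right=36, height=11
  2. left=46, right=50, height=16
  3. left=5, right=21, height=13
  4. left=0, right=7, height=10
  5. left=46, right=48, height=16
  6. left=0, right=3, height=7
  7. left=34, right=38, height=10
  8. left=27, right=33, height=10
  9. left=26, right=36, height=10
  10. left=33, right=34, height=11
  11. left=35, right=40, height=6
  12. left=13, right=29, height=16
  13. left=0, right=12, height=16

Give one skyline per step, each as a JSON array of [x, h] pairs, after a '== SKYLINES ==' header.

== SKYLINES ==
[[31,11],[36,0]]
[[31,11],[36,0],[46,16],[50,0]]
[[5,13],[21,0],[31,11],[36,0],[46,16],[50,0]]
[[0,10],[5,13],[21,0],[31,11],[36,0],[46,16],[50,0]]
[[0,10],[5,13],[21,0],[31,11],[36,0],[46,16],[50,0]]
[[0,10],[5,13],[21,0],[31,11],[36,0],[46,16],[50,0]]
[[0,10],[5,13],[21,0],[31,11],[36,10],[38,0],[46,16],[50,0]]
[[0,10],[5,13],[21,0],[27,10],[31,11],[36,10],[38,0],[46,16],[50,0]]
[[0,10],[5,13],[21,0],[26,10],[31,11],[36,10],[38,0],[46,16],[50,0]]
[[0,10],[5,13],[21,0],[26,10],[31,11],[36,10],[38,0],[46,16],[50,0]]
[[0,10],[5,13],[21,0],[26,10],[31,11],[36,10],[38,6],[40,0],[46,16],[50,0]]
[[0,10],[5,13],[13,16],[29,10],[31,11],[36,10],[38,6],[40,0],[46,16],[50,0]]
[[0,16],[12,13],[13,16],[29,10],[31,11],[36,10],[38,6],[40,0],[46,16],[50,0]]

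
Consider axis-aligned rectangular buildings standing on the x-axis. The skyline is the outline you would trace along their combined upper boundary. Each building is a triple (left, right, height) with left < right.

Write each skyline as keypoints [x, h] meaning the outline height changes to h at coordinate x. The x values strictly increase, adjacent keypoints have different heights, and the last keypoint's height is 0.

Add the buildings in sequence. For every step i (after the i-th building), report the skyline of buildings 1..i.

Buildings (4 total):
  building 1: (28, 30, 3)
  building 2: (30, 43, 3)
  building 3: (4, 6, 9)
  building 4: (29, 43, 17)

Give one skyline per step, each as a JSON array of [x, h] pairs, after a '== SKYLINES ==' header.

== SKYLINES ==
[[28,3],[30,0]]
[[28,3],[43,0]]
[[4,9],[6,0],[28,3],[43,0]]
[[4,9],[6,0],[28,3],[29,17],[43,0]]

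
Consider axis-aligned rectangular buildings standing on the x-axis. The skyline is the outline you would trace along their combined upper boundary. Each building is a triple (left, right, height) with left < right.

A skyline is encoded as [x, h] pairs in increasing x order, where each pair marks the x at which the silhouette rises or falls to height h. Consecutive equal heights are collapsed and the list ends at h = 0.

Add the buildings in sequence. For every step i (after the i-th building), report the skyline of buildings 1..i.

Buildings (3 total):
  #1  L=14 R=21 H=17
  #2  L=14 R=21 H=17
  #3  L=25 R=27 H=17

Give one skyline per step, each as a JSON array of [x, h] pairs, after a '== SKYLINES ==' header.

== SKYLINES ==
[[14,17],[21,0]]
[[14,17],[21,0]]
[[14,17],[21,0],[25,17],[27,0]]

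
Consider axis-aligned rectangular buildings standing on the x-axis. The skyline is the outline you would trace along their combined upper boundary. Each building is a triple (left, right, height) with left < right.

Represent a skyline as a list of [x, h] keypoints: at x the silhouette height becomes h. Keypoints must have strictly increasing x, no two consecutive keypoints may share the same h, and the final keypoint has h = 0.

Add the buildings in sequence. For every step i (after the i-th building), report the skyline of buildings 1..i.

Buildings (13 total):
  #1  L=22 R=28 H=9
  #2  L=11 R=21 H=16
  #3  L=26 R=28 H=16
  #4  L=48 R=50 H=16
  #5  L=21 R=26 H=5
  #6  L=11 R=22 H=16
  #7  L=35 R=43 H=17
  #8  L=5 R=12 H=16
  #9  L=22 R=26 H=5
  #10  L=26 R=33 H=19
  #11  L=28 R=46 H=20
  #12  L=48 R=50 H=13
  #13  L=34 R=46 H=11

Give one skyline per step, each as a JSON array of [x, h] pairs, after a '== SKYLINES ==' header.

== SKYLINES ==
[[22,9],[28,0]]
[[11,16],[21,0],[22,9],[28,0]]
[[11,16],[21,0],[22,9],[26,16],[28,0]]
[[11,16],[21,0],[22,9],[26,16],[28,0],[48,16],[50,0]]
[[11,16],[21,5],[22,9],[26,16],[28,0],[48,16],[50,0]]
[[11,16],[22,9],[26,16],[28,0],[48,16],[50,0]]
[[11,16],[22,9],[26,16],[28,0],[35,17],[43,0],[48,16],[50,0]]
[[5,16],[22,9],[26,16],[28,0],[35,17],[43,0],[48,16],[50,0]]
[[5,16],[22,9],[26,16],[28,0],[35,17],[43,0],[48,16],[50,0]]
[[5,16],[22,9],[26,19],[33,0],[35,17],[43,0],[48,16],[50,0]]
[[5,16],[22,9],[26,19],[28,20],[46,0],[48,16],[50,0]]
[[5,16],[22,9],[26,19],[28,20],[46,0],[48,16],[50,0]]
[[5,16],[22,9],[26,19],[28,20],[46,0],[48,16],[50,0]]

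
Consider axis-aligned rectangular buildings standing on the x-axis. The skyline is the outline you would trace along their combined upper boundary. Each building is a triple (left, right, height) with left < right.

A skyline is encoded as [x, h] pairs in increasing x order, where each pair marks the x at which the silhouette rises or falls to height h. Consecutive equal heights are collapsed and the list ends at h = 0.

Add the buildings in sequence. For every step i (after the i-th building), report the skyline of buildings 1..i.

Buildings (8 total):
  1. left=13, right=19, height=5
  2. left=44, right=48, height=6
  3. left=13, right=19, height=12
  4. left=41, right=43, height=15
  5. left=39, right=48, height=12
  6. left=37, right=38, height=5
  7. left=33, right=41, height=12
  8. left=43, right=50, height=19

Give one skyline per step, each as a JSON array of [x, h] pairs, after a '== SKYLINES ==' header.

== SKYLINES ==
[[13,5],[19,0]]
[[13,5],[19,0],[44,6],[48,0]]
[[13,12],[19,0],[44,6],[48,0]]
[[13,12],[19,0],[41,15],[43,0],[44,6],[48,0]]
[[13,12],[19,0],[39,12],[41,15],[43,12],[48,0]]
[[13,12],[19,0],[37,5],[38,0],[39,12],[41,15],[43,12],[48,0]]
[[13,12],[19,0],[33,12],[41,15],[43,12],[48,0]]
[[13,12],[19,0],[33,12],[41,15],[43,19],[50,0]]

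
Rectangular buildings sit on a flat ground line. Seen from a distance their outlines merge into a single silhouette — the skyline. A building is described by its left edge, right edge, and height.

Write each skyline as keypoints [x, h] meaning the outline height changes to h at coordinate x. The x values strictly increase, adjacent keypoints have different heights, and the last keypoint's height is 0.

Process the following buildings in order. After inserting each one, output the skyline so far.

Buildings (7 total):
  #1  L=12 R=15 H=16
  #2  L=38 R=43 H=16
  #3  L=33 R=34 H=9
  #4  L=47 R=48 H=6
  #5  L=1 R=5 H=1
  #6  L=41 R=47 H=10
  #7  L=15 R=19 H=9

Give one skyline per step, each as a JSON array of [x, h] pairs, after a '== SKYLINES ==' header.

== SKYLINES ==
[[12,16],[15,0]]
[[12,16],[15,0],[38,16],[43,0]]
[[12,16],[15,0],[33,9],[34,0],[38,16],[43,0]]
[[12,16],[15,0],[33,9],[34,0],[38,16],[43,0],[47,6],[48,0]]
[[1,1],[5,0],[12,16],[15,0],[33,9],[34,0],[38,16],[43,0],[47,6],[48,0]]
[[1,1],[5,0],[12,16],[15,0],[33,9],[34,0],[38,16],[43,10],[47,6],[48,0]]
[[1,1],[5,0],[12,16],[15,9],[19,0],[33,9],[34,0],[38,16],[43,10],[47,6],[48,0]]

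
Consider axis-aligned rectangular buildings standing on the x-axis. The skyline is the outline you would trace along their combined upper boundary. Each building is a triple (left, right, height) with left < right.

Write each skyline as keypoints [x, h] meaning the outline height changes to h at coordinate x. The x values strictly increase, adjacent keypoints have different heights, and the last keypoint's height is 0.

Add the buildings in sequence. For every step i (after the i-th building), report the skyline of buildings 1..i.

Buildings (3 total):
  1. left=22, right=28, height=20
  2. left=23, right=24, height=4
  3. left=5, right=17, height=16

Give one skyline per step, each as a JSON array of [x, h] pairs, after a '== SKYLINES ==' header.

== SKYLINES ==
[[22,20],[28,0]]
[[22,20],[28,0]]
[[5,16],[17,0],[22,20],[28,0]]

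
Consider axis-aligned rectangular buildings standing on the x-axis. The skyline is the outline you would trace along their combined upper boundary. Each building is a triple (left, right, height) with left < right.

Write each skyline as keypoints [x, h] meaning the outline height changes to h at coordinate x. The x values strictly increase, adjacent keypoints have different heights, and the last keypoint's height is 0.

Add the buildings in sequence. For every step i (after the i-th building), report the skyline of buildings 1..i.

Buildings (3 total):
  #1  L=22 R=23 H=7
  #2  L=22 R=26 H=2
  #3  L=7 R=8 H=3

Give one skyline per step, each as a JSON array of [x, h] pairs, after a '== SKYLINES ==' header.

== SKYLINES ==
[[22,7],[23,0]]
[[22,7],[23,2],[26,0]]
[[7,3],[8,0],[22,7],[23,2],[26,0]]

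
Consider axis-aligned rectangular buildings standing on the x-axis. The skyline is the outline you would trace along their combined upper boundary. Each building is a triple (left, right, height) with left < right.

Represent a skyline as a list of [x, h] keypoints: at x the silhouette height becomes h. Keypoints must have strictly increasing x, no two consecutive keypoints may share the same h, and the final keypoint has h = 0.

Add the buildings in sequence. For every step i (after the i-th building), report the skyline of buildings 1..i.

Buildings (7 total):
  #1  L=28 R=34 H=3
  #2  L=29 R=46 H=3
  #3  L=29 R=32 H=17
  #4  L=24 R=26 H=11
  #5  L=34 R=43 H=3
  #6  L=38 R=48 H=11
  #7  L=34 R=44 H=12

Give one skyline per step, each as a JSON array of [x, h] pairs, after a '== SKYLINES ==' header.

== SKYLINES ==
[[28,3],[34,0]]
[[28,3],[46,0]]
[[28,3],[29,17],[32,3],[46,0]]
[[24,11],[26,0],[28,3],[29,17],[32,3],[46,0]]
[[24,11],[26,0],[28,3],[29,17],[32,3],[46,0]]
[[24,11],[26,0],[28,3],[29,17],[32,3],[38,11],[48,0]]
[[24,11],[26,0],[28,3],[29,17],[32,3],[34,12],[44,11],[48,0]]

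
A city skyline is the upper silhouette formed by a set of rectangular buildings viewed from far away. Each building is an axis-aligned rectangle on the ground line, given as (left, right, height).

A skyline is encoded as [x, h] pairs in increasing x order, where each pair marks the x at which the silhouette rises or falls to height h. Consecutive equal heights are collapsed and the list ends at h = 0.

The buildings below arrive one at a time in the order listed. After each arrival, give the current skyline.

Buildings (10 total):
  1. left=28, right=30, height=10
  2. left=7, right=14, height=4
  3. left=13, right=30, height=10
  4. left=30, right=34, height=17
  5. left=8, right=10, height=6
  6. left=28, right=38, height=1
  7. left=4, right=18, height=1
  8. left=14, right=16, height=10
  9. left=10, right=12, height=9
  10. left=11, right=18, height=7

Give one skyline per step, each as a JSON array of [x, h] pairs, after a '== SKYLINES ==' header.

== SKYLINES ==
[[28,10],[30,0]]
[[7,4],[14,0],[28,10],[30,0]]
[[7,4],[13,10],[30,0]]
[[7,4],[13,10],[30,17],[34,0]]
[[7,4],[8,6],[10,4],[13,10],[30,17],[34,0]]
[[7,4],[8,6],[10,4],[13,10],[30,17],[34,1],[38,0]]
[[4,1],[7,4],[8,6],[10,4],[13,10],[30,17],[34,1],[38,0]]
[[4,1],[7,4],[8,6],[10,4],[13,10],[30,17],[34,1],[38,0]]
[[4,1],[7,4],[8,6],[10,9],[12,4],[13,10],[30,17],[34,1],[38,0]]
[[4,1],[7,4],[8,6],[10,9],[12,7],[13,10],[30,17],[34,1],[38,0]]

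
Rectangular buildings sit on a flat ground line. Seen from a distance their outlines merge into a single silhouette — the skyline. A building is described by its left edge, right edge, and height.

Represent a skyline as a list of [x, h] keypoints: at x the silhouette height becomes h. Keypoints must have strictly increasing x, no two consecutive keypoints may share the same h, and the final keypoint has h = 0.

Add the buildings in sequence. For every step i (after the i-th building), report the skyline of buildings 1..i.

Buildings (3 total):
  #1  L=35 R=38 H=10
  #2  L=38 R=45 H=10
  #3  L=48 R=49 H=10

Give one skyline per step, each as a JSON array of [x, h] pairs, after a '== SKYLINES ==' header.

== SKYLINES ==
[[35,10],[38,0]]
[[35,10],[45,0]]
[[35,10],[45,0],[48,10],[49,0]]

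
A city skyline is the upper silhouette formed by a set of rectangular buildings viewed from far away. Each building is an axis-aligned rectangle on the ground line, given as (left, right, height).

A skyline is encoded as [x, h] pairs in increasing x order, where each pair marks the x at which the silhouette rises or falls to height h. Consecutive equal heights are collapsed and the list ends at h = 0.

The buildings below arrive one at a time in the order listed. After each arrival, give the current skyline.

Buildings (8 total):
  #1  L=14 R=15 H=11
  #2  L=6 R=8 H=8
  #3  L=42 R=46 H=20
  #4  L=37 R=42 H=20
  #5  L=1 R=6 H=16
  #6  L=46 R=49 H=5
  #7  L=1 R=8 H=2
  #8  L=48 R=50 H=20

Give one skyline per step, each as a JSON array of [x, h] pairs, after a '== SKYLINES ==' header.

== SKYLINES ==
[[14,11],[15,0]]
[[6,8],[8,0],[14,11],[15,0]]
[[6,8],[8,0],[14,11],[15,0],[42,20],[46,0]]
[[6,8],[8,0],[14,11],[15,0],[37,20],[46,0]]
[[1,16],[6,8],[8,0],[14,11],[15,0],[37,20],[46,0]]
[[1,16],[6,8],[8,0],[14,11],[15,0],[37,20],[46,5],[49,0]]
[[1,16],[6,8],[8,0],[14,11],[15,0],[37,20],[46,5],[49,0]]
[[1,16],[6,8],[8,0],[14,11],[15,0],[37,20],[46,5],[48,20],[50,0]]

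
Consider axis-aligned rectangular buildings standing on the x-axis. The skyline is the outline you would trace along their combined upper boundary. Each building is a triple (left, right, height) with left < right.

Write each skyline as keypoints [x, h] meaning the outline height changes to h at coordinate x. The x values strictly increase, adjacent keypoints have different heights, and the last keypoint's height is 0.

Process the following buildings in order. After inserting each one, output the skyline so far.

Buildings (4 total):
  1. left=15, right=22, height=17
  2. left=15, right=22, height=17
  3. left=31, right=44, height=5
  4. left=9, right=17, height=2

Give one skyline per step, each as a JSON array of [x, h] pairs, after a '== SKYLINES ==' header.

== SKYLINES ==
[[15,17],[22,0]]
[[15,17],[22,0]]
[[15,17],[22,0],[31,5],[44,0]]
[[9,2],[15,17],[22,0],[31,5],[44,0]]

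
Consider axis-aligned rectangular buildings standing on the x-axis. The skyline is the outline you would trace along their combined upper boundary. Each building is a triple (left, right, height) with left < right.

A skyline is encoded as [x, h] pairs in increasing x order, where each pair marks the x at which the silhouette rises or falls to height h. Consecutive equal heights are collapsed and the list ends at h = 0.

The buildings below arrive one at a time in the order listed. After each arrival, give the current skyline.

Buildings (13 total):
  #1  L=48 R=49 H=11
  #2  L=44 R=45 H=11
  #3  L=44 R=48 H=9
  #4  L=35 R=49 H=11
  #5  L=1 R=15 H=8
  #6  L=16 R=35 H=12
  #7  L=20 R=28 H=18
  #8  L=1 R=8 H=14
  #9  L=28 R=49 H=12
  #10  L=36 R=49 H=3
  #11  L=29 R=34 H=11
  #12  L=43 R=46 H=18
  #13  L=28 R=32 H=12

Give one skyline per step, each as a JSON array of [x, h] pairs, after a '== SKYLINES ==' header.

== SKYLINES ==
[[48,11],[49,0]]
[[44,11],[45,0],[48,11],[49,0]]
[[44,11],[45,9],[48,11],[49,0]]
[[35,11],[49,0]]
[[1,8],[15,0],[35,11],[49,0]]
[[1,8],[15,0],[16,12],[35,11],[49,0]]
[[1,8],[15,0],[16,12],[20,18],[28,12],[35,11],[49,0]]
[[1,14],[8,8],[15,0],[16,12],[20,18],[28,12],[35,11],[49,0]]
[[1,14],[8,8],[15,0],[16,12],[20,18],[28,12],[49,0]]
[[1,14],[8,8],[15,0],[16,12],[20,18],[28,12],[49,0]]
[[1,14],[8,8],[15,0],[16,12],[20,18],[28,12],[49,0]]
[[1,14],[8,8],[15,0],[16,12],[20,18],[28,12],[43,18],[46,12],[49,0]]
[[1,14],[8,8],[15,0],[16,12],[20,18],[28,12],[43,18],[46,12],[49,0]]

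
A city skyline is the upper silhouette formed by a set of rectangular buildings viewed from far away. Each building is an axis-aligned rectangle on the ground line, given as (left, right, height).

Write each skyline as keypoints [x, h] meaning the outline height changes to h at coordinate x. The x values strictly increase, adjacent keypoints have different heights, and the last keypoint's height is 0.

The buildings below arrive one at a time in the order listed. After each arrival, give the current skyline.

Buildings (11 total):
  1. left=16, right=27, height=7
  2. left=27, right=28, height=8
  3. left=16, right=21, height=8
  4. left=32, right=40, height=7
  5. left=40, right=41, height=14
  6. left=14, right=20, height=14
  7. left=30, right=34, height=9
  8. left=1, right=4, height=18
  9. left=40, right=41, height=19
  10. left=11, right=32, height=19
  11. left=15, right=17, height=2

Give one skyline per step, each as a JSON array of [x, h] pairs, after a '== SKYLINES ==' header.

== SKYLINES ==
[[16,7],[27,0]]
[[16,7],[27,8],[28,0]]
[[16,8],[21,7],[27,8],[28,0]]
[[16,8],[21,7],[27,8],[28,0],[32,7],[40,0]]
[[16,8],[21,7],[27,8],[28,0],[32,7],[40,14],[41,0]]
[[14,14],[20,8],[21,7],[27,8],[28,0],[32,7],[40,14],[41,0]]
[[14,14],[20,8],[21,7],[27,8],[28,0],[30,9],[34,7],[40,14],[41,0]]
[[1,18],[4,0],[14,14],[20,8],[21,7],[27,8],[28,0],[30,9],[34,7],[40,14],[41,0]]
[[1,18],[4,0],[14,14],[20,8],[21,7],[27,8],[28,0],[30,9],[34,7],[40,19],[41,0]]
[[1,18],[4,0],[11,19],[32,9],[34,7],[40,19],[41,0]]
[[1,18],[4,0],[11,19],[32,9],[34,7],[40,19],[41,0]]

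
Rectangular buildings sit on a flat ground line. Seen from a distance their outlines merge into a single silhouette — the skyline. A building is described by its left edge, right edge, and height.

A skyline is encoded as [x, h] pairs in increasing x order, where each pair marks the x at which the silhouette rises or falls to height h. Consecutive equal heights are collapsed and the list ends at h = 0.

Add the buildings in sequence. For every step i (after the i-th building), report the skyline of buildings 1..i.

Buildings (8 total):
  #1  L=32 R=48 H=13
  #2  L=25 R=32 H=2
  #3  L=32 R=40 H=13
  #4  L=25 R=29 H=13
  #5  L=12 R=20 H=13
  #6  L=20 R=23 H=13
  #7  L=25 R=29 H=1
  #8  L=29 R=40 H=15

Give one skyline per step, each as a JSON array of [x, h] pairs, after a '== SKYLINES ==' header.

== SKYLINES ==
[[32,13],[48,0]]
[[25,2],[32,13],[48,0]]
[[25,2],[32,13],[48,0]]
[[25,13],[29,2],[32,13],[48,0]]
[[12,13],[20,0],[25,13],[29,2],[32,13],[48,0]]
[[12,13],[23,0],[25,13],[29,2],[32,13],[48,0]]
[[12,13],[23,0],[25,13],[29,2],[32,13],[48,0]]
[[12,13],[23,0],[25,13],[29,15],[40,13],[48,0]]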